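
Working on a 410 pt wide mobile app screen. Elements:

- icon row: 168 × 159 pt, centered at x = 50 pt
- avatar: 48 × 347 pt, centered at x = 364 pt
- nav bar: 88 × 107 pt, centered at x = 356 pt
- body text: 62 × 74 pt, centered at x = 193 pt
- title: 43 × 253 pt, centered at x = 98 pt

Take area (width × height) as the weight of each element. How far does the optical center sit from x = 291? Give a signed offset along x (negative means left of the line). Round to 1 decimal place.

≈ -104.9 pt

Areas → weights: icon row 168·159 = 26712, avatar 48·347 = 16656, nav bar 88·107 = 9416, body text 62·74 = 4588, title 43·253 = 10879; Σw = 68251.
Σw·x = 26712·50 + 16656·364 + 9416·356 + 4588·193 + 10879·98 = 12702106, so x̄ = 12702106/68251 ≈ 186.11.
Against x = 291, that's 186.11 − 291 = -104.89.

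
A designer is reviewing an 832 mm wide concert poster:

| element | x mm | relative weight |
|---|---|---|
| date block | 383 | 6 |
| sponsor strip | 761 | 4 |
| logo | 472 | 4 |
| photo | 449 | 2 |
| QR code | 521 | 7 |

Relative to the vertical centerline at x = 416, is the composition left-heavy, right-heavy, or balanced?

Σw = 6 + 4 + 4 + 2 + 7 = 23.
x-moment: 6·383 + 4·761 + 4·472 + 2·449 + 7·521 = 11775; centroid 11775/23 ≈ 511.96.
512.0 lies right of the midline 416, so the layout is right-heavy.

right-heavy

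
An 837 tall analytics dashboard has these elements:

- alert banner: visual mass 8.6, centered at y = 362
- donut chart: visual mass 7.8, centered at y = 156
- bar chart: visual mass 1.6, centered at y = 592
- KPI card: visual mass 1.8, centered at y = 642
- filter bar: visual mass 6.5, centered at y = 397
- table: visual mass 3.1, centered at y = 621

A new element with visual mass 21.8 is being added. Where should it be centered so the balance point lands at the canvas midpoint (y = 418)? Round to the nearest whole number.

After adding the new element, total weight = 8.6 + 7.8 + 1.6 + 1.8 + 6.5 + 3.1 + 21.8 = 51.2.
y: target moment 51.2×418 = 21401.6; current 8.6·362 + 7.8·156 + 1.6·592 + 1.8·642 + 6.5·397 + 3.1·621 = 10938.4; the new element supplies 10463.2, so y = 10463.2/21.8 ≈ 479.96.

y ≈ 480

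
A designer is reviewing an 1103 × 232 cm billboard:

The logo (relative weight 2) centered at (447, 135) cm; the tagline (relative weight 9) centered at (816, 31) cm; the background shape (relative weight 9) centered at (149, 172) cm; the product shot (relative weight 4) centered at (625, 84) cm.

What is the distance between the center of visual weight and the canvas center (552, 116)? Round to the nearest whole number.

Weights sum to 2 + 9 + 9 + 4 = 24.
x: (2·447 + 9·816 + 9·149 + 4·625) / 24 = 12079 / 24 ≈ 503.29
y: (2·135 + 9·31 + 9·172 + 4·84) / 24 = 2433 / 24 ≈ 101.38
Offset from (552, 116): Δx ≈ -48.71, Δy ≈ -14.62; distance = √(Δx² + Δy²) ≈ 50.86.

≈ 51 cm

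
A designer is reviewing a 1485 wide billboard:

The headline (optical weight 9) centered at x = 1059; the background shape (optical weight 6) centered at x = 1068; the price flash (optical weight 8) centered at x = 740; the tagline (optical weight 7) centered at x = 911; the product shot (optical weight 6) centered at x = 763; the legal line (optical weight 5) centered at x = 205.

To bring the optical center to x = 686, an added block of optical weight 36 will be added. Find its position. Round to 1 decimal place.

x ≈ 527.3

With the added block, Σw becomes 9 + 6 + 8 + 7 + 6 + 5 + 36 = 77.
Along x: (33839 + 36·x) / 77 = 686 (existing moment 9·1059 + 6·1068 + 8·740 + 7·911 + 6·763 + 5·205 = 33839) ⇒ x = (52822 − 33839) / 36 ≈ 527.31.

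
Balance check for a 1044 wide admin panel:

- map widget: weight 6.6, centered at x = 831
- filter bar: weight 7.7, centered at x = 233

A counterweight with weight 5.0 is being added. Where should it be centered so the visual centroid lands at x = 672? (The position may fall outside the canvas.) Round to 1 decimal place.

With the counterweight, Σw becomes 6.6 + 7.7 + 5.0 = 19.3.
x: target moment 19.3×672 = 12969.6; current 6.6·831 + 7.7·233 = 7278.7; the counterweight supplies 5690.9, so x = 5690.9/5.0 ≈ 1138.18.

x ≈ 1138.2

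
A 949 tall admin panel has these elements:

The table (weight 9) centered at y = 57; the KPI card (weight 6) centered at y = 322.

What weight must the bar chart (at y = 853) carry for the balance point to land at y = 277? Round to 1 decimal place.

w ≈ 3.0

Existing Σw = 15 (9 + 6); existing moment 9·57 + 6·322 = 2445.
Balance at y = 277 requires (2445 + w·853) / (15 + w) = 277.
So w = (277·15 − 2445)/(853 − 277) = 1710/576 ≈ 2.97.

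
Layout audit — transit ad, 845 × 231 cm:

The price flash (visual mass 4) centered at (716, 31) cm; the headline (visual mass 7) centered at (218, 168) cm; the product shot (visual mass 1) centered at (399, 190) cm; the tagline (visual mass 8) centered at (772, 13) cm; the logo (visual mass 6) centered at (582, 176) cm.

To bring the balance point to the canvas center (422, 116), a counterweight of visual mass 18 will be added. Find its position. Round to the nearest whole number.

(228, 136)

New total weight: (4 + 7 + 1 + 8 + 6) + 18 = 44.
Along x: (14457 + 18·x) / 44 = 422 (existing moment 4·716 + 7·218 + 1·399 + 8·772 + 6·582 = 14457) ⇒ x = (18568 − 14457) / 18 ≈ 228.39.
Along y: (2650 + 18·y) / 44 = 116 (existing moment 4·31 + 7·168 + 1·190 + 8·13 + 6·176 = 2650) ⇒ y = (5104 − 2650) / 18 ≈ 136.33.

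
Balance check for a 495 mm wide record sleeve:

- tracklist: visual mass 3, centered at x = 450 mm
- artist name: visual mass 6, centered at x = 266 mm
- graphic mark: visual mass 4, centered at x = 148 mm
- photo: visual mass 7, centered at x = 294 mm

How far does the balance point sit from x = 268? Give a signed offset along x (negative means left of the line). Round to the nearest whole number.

Σw = 3 + 6 + 4 + 7 = 20.
Σw·x = 3·450 + 6·266 + 4·148 + 7·294 = 5596, so x̄ = 5596/20 ≈ 279.80.
Offset from x = 268: 279.80 − 268 ≈ 11.80.

≈ 12 mm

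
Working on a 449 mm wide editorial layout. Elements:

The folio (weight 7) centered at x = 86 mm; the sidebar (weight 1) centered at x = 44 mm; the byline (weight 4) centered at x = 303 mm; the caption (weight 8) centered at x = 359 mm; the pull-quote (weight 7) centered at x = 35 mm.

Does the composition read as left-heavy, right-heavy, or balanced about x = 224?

Σw = 7 + 1 + 4 + 8 + 7 = 27.
x: (7·86 + 1·44 + 4·303 + 8·359 + 7·35) / 27 = 4975 / 27 ≈ 184.26
184.3 lies left of the midline 224, so the layout is left-heavy.

left-heavy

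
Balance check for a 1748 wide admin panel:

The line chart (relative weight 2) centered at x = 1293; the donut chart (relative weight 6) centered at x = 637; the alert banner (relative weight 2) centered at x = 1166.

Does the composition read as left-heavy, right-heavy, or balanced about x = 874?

balanced

Total weight = 2 + 6 + 2 = 10.
x: (2·1293 + 6·637 + 2·1166) / 10 = 8740 / 10 ≈ 874.00
874.00 = 874 exactly: balanced.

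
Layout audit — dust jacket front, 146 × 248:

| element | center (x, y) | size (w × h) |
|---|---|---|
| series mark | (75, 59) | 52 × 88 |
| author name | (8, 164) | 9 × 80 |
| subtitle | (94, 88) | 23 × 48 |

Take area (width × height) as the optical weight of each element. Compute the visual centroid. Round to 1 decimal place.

Taking area as weight: series mark 52·88 = 4576, author name 9·80 = 720, subtitle 23·48 = 1104. Sum 6400.
x-moment: 4576·75 + 720·8 + 1104·94 = 452736; centroid 452736/6400 ≈ 70.74.
y-moment: 4576·59 + 720·164 + 1104·88 = 485216; centroid 485216/6400 ≈ 75.81.

(70.7, 75.8)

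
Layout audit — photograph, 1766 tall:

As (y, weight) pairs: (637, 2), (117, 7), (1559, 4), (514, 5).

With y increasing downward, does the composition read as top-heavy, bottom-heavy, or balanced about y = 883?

top-heavy

Total weight = 2 + 7 + 4 + 5 = 18.
y: (2·637 + 7·117 + 4·1559 + 5·514) / 18 = 10899 / 18 ≈ 605.50
Since 605.5 is above (smaller y than) 883, the composition reads top-heavy.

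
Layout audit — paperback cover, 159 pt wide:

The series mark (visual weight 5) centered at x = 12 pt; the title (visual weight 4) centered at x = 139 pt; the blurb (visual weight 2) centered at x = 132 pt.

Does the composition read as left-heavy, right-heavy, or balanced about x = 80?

Total weight = 5 + 4 + 2 = 11.
x: (5·12 + 4·139 + 2·132) / 11 = 880 / 11 ≈ 80.00
The centroid 80.00 matches the midline at 80, so the layout is balanced.

balanced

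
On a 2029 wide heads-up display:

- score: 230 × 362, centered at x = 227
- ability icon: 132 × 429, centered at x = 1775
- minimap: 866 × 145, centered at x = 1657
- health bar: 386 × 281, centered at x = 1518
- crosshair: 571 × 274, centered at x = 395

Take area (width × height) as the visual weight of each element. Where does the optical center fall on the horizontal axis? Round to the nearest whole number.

x ≈ 1044

Taking area as weight: score 230·362 = 83260, ability icon 132·429 = 56628, minimap 866·145 = 125570, health bar 386·281 = 108466, crosshair 571·274 = 156454. Sum 530378.
x-moment: 83260·227 + 56628·1775 + 125570·1657 + 108466·1518 + 156454·395 = 553934928; centroid 553934928/530378 ≈ 1044.42.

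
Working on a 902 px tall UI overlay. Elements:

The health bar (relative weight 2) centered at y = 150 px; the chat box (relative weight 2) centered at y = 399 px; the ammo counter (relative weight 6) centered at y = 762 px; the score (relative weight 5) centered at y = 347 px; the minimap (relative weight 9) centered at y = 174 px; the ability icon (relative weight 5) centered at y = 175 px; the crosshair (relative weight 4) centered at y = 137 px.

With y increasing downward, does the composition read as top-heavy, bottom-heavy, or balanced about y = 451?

Weights sum to 2 + 2 + 6 + 5 + 9 + 5 + 4 = 33.
y: moment 10394 / weight 33 ≈ 314.97
315.0 lies above (smaller y than) the midline 451, so the layout is top-heavy.

top-heavy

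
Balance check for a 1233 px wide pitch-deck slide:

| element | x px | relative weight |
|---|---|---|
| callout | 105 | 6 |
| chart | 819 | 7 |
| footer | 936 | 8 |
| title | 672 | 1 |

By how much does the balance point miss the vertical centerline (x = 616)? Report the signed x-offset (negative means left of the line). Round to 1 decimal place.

Σw = 6 + 7 + 8 + 1 = 22.
x-moment: 6·105 + 7·819 + 8·936 + 1·672 = 14523; centroid 14523/22 ≈ 660.14.
Difference: 660.14 − 616 ≈ 44.14.

≈ 44.1 px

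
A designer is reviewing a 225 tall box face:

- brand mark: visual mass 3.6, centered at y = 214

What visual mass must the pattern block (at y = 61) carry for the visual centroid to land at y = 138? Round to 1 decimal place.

w ≈ 3.6

The single fixed element contributes weight 3.6, moment 3.6·214 = 770.4.
Balance at y = 138 requires (770.4 + w·61) / (3.6 + w) = 138.
Solving: w = (138·3.6 − 770.4) / (61 − 138) = -273.6 / -77 ≈ 3.55.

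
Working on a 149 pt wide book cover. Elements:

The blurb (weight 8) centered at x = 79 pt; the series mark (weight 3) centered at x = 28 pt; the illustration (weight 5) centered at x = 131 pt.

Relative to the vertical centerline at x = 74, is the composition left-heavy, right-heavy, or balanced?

Total weight = 8 + 3 + 5 = 16.
x: (8·79 + 3·28 + 5·131) / 16 = 1371 / 16 ≈ 85.69
85.7 vs midline 74 → right-heavy.

right-heavy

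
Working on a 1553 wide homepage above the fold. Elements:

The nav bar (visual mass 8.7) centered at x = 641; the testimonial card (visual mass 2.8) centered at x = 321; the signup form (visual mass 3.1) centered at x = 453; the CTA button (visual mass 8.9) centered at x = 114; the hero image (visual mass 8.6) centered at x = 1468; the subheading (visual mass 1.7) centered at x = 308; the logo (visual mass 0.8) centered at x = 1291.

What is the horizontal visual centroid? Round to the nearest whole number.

Total weight = 8.7 + 2.8 + 3.1 + 8.9 + 8.6 + 1.7 + 0.8 = 34.6.
x: moment 23075.6 / weight 34.6 ≈ 666.92

x ≈ 667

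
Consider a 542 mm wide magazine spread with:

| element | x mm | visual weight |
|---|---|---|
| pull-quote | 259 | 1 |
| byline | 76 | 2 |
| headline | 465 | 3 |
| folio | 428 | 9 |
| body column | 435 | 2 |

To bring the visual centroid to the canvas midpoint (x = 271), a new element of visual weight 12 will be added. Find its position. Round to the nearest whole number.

After adding the new element, total weight = 1 + 2 + 3 + 9 + 2 + 12 = 29.
x: need Σw·x = 29·271 = 7859. Existing = 1·259 + 2·76 + 3·465 + 9·428 + 2·435 = 6528. Remainder 1331 / 12 ≈ 110.92.

x ≈ 111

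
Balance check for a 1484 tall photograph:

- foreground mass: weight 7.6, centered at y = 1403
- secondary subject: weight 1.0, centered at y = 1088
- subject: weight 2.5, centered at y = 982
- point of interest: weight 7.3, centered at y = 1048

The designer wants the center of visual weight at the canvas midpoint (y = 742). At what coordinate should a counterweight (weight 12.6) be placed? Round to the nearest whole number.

y ≈ 91

New total weight: (7.6 + 1.0 + 2.5 + 7.3) + 12.6 = 31.0.
Along y: (21856.2 + 12.6·y) / 31.0 = 742 (existing moment 7.6·1403 + 1.0·1088 + 2.5·982 + 7.3·1048 = 21856.2) ⇒ y = (23002.0 − 21856.2) / 12.6 ≈ 90.94.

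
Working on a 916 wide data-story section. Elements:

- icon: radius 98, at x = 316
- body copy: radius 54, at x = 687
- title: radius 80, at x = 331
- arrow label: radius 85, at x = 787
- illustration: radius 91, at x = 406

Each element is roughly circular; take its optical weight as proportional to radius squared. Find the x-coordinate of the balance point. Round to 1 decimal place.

x ≈ 470.7

Weights ∝ r²: icon 98² = 9604, body copy 54² = 2916, title 80² = 6400, arrow label 85² = 7225, illustration 91² = 8281; Σw = 34426.
Σw·x = 9604·316 + 2916·687 + 6400·331 + 7225·787 + 8281·406 = 16204717, so x̄ = 16204717/34426 ≈ 470.71.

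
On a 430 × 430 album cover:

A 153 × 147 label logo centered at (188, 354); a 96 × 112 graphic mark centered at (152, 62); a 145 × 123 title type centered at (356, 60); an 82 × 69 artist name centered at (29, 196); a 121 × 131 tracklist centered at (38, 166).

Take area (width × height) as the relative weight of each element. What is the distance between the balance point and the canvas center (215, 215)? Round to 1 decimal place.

≈ 46.9

Areas: label logo 153·147 = 22491, graphic mark 96·112 = 10752, title type 145·123 = 17835, artist name 82·69 = 5658, tracklist 121·131 = 15851. Total weight = 72587.
x-moment: 22491·188 + 10752·152 + 17835·356 + 5658·29 + 15851·38 = 12978292; centroid 12978292/72587 ≈ 178.80.
y-moment: 22491·354 + 10752·62 + 17835·60 + 5658·196 + 15851·166 = 13438772; centroid 13438772/72587 ≈ 185.14.
Relative to (215, 215): Δ = (-36.20, -29.86); |Δ| = √(-36.20² + -29.86²) ≈ 46.93.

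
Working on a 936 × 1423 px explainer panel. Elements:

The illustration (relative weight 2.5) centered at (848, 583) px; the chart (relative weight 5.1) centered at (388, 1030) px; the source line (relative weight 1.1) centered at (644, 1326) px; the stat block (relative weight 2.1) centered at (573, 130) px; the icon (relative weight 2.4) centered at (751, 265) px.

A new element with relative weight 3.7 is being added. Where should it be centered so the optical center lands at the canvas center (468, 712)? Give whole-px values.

With the new element, Σw becomes 2.5 + 5.1 + 1.1 + 2.1 + 2.4 + 3.7 = 16.9.
x: need Σw·x = 16.9·468 = 7909.2. Existing = 2.5·848 + 5.1·388 + 1.1·644 + 2.1·573 + 2.4·751 = 7812.9. Remainder 96.3 / 3.7 ≈ 26.03.
y: need Σw·y = 16.9·712 = 12032.8. Existing = 2.5·583 + 5.1·1030 + 1.1·1326 + 2.1·130 + 2.4·265 = 9078.1. Remainder 2954.7 / 3.7 ≈ 798.57.

(26, 799)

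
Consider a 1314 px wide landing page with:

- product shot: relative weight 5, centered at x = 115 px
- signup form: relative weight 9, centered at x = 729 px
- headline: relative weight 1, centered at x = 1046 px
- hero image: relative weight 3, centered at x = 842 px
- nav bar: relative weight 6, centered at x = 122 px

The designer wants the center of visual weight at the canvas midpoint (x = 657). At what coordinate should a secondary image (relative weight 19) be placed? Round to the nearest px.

With the secondary image, Σw becomes 5 + 9 + 1 + 3 + 6 + 19 = 43.
x: need Σw·x = 43·657 = 28251. Existing = 5·115 + 9·729 + 1·1046 + 3·842 + 6·122 = 11440. Remainder 16811 / 19 ≈ 884.79.

x ≈ 885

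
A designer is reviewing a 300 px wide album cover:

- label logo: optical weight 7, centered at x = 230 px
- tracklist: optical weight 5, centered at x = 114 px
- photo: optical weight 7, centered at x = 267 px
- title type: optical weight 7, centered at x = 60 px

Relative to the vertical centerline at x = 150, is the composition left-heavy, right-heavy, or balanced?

Σw = 7 + 5 + 7 + 7 = 26.
Σw·x = 7·230 + 5·114 + 7·267 + 7·60 = 4469, so x̄ = 4469/26 ≈ 171.88.
171.9 vs midline 150 → right-heavy.

right-heavy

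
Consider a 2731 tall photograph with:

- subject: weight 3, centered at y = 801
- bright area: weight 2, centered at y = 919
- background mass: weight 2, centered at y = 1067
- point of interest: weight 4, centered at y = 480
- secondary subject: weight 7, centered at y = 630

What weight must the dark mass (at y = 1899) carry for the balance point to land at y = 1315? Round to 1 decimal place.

w ≈ 18.8

Fixed elements: Σw = 3 + 2 + 2 + 4 + 7 = 18, Σw·y = 3·801 + 2·919 + 2·1067 + 4·480 + 7·630 = 12705.
For the centroid to hit 1315: (12705 + w·1899) / (18 + w) = 1315.
So w = (1315·18 − 12705)/(1899 − 1315) = 10965/584 ≈ 18.78.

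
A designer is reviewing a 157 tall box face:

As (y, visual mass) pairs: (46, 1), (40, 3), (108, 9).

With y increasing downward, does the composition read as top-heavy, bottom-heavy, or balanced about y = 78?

Σw = 1 + 3 + 9 = 13.
y: (1·46 + 3·40 + 9·108) / 13 = 1138 / 13 ≈ 87.54
87.5 vs midline 78 → bottom-heavy.

bottom-heavy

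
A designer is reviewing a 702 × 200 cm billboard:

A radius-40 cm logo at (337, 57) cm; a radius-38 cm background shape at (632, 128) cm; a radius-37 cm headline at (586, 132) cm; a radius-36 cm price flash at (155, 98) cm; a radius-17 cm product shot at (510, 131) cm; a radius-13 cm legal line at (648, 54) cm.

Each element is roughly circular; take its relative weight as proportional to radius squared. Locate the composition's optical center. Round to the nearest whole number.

(440, 102)

r² weights: logo 40² = 1600, background shape 38² = 1444, headline 37² = 1369, price flash 36² = 1296, product shot 17² = 289, legal line 13² = 169. Total = 6167.
x-moment: 1600·337 + 1444·632 + 1369·586 + 1296·155 + 289·510 + 169·648 = 2711824; centroid 2711824/6167 ≈ 439.73.
y-moment: 1600·57 + 1444·128 + 1369·132 + 1296·98 + 289·131 + 169·54 = 630733; centroid 630733/6167 ≈ 102.28.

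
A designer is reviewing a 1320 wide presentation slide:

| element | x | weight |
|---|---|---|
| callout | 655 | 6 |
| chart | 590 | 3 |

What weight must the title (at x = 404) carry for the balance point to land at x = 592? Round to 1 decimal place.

w ≈ 2.0

Existing Σw = 9 (6 + 3); existing moment 6·655 + 3·590 = 5700.
Balance at x = 592 requires (5700 + w·404) / (9 + w) = 592.
So w = (592·9 − 5700)/(404 − 592) = -372/-188 ≈ 1.98.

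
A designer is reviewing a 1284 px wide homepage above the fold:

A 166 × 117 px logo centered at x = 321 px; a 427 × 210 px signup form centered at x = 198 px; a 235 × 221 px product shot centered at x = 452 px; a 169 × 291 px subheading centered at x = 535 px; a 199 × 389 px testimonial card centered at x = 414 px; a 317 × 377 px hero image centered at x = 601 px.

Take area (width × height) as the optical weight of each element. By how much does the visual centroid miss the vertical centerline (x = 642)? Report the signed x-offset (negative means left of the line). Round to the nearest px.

≈ -206 px

Taking area as weight: logo 166·117 = 19422, signup form 427·210 = 89670, product shot 235·221 = 51935, subheading 169·291 = 49179, testimonial card 199·389 = 77411, hero image 317·377 = 119509. Sum 407126.
x: moment 177647570 / weight 407126 ≈ 436.35
Against x = 642, that's 436.35 − 642 = -205.65.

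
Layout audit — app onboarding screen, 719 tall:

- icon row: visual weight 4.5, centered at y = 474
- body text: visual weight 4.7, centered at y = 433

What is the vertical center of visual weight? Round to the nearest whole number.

Total weight = 4.5 + 4.7 = 9.2.
y: (4.5·474 + 4.7·433) / 9.2 = 4168.1 / 9.2 ≈ 453.05

y ≈ 453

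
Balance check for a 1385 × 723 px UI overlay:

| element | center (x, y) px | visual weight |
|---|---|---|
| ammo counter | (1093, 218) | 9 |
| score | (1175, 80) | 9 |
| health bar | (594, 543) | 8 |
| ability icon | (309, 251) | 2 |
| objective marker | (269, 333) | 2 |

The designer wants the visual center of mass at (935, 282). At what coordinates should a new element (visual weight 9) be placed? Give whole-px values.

With the new element, Σw becomes 9 + 9 + 8 + 2 + 2 + 9 = 39.
x: need Σw·x = 39·935 = 36465. Existing = 9·1093 + 9·1175 + 8·594 + 2·309 + 2·269 = 26320. Remainder 10145 / 9 ≈ 1127.22.
y: need Σw·y = 39·282 = 10998. Existing = 9·218 + 9·80 + 8·543 + 2·251 + 2·333 = 8194. Remainder 2804 / 9 ≈ 311.56.

(1127, 312)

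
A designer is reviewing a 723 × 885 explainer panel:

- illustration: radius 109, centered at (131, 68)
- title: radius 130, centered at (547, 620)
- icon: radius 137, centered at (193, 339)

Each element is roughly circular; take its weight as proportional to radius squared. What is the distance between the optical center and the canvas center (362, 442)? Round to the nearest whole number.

r² weights: illustration 109² = 11881, title 130² = 16900, icon 137² = 18769. Total = 47550.
x-moment: 11881·131 + 16900·547 + 18769·193 = 14423128; centroid 14423128/47550 ≈ 303.33.
y-moment: 11881·68 + 16900·620 + 18769·339 = 17648599; centroid 17648599/47550 ≈ 371.16.
From (362, 442): dx = -58.67, dy = -70.84, so the distance is √(dx²+dy²) ≈ 91.98.

≈ 92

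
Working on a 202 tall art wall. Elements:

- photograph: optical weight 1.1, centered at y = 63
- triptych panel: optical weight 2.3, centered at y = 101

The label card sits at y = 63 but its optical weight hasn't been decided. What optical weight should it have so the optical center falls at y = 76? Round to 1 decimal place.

Known weights sum to 1.1 + 2.3 = 3.4; their moment is 1.1·63 + 2.3·101 = 301.6.
Balance at y = 76 requires (301.6 + w·63) / (3.4 + w) = 76.
So w = (76·3.4 − 301.6)/(63 − 76) = -43.2/-13 ≈ 3.32.

w ≈ 3.3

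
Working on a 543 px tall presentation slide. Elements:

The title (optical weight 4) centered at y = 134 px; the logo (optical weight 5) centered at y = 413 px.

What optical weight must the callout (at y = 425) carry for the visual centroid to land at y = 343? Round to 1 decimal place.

Fixed elements: Σw = 4 + 5 = 9, Σw·y = 4·134 + 5·413 = 2601.
Set Σw·y/Σw = 343: (2601 + 425w) = 343·(9 + w).
So w = (343·9 − 2601)/(425 − 343) = 486/82 ≈ 5.93.

w ≈ 5.9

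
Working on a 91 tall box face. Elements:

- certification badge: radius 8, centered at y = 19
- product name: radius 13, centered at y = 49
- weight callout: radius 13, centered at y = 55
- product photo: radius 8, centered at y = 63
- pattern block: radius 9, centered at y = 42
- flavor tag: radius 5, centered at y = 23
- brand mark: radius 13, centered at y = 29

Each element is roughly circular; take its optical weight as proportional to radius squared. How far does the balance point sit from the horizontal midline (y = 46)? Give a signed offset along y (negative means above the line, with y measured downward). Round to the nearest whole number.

≈ -3

r² weights: certification badge 8² = 64, product name 13² = 169, weight callout 13² = 169, product photo 8² = 64, pattern block 9² = 81, flavor tag 5² = 25, brand mark 13² = 169. Total = 741.
y: moment 31702 / weight 741 ≈ 42.78
Difference: 42.78 − 46 ≈ -3.22.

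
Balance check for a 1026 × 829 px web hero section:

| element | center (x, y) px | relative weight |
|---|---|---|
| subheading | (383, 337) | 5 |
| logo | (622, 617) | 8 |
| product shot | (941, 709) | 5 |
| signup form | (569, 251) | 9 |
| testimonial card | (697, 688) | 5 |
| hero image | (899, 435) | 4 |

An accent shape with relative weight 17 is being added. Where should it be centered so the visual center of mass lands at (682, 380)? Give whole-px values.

(726, 149)

With the accent shape, Σw becomes 5 + 8 + 5 + 9 + 5 + 4 + 17 = 53.
Along x: (23798 + 17·x) / 53 = 682 (existing moment 5·383 + 8·622 + 5·941 + 9·569 + 5·697 + 4·899 = 23798) ⇒ x = (36146 − 23798) / 17 ≈ 726.35.
Along y: (17605 + 17·y) / 53 = 380 (existing moment 5·337 + 8·617 + 5·709 + 9·251 + 5·688 + 4·435 = 17605) ⇒ y = (20140 − 17605) / 17 ≈ 149.12.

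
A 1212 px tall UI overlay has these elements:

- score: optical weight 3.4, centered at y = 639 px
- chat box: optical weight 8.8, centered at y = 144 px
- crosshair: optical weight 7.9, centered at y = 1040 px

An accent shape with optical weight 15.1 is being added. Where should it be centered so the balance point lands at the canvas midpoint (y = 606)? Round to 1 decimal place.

With the accent shape, Σw becomes 3.4 + 8.8 + 7.9 + 15.1 = 35.2.
y: target moment 35.2×606 = 21331.2; current 3.4·639 + 8.8·144 + 7.9·1040 = 11655.8; the accent shape supplies 9675.4, so y = 9675.4/15.1 ≈ 640.75.

y ≈ 640.8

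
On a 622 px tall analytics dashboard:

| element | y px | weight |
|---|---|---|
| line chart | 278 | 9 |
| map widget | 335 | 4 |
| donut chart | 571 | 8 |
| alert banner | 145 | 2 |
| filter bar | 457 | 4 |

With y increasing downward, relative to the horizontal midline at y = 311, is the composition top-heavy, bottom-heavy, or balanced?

bottom-heavy

Weights sum to 9 + 4 + 8 + 2 + 4 = 27.
y-moment: 9·278 + 4·335 + 8·571 + 2·145 + 4·457 = 10528; centroid 10528/27 ≈ 389.93.
389.9 vs midline 311 → bottom-heavy.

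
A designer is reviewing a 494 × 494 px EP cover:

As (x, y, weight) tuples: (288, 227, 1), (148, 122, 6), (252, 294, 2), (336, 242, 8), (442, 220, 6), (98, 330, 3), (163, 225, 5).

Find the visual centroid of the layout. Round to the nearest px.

(262, 223)

Weights sum to 1 + 6 + 2 + 8 + 6 + 3 + 5 = 31.
Σw·x = 8129; x̄ = 8129/31 ≈ 262.23.
Σw·y = 6918; ȳ = 6918/31 ≈ 223.16.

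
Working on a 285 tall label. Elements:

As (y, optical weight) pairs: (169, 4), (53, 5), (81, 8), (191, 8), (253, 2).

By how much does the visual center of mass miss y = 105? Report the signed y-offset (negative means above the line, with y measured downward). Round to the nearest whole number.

Σw = 4 + 5 + 8 + 8 + 2 = 27.
y-moment: 4·169 + 5·53 + 8·81 + 8·191 + 2·253 = 3623; centroid 3623/27 ≈ 134.19.
Difference: 134.19 − 105 ≈ 29.19.

≈ 29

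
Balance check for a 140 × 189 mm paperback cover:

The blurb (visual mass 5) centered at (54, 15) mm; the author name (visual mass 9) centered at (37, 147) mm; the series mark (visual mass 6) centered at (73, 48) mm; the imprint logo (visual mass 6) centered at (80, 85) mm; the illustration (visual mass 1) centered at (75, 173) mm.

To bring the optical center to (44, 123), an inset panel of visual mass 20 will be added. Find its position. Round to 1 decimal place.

(23.6, 170.6)

New total weight: (5 + 9 + 6 + 6 + 1) + 20 = 47.
x: target moment 47×44 = 2068; current 5·54 + 9·37 + 6·73 + 6·80 + 1·75 = 1596; the inset panel supplies 472, so x = 472/20 ≈ 23.60.
y: target moment 47×123 = 5781; current 5·15 + 9·147 + 6·48 + 6·85 + 1·173 = 2369; the inset panel supplies 3412, so y = 3412/20 ≈ 170.60.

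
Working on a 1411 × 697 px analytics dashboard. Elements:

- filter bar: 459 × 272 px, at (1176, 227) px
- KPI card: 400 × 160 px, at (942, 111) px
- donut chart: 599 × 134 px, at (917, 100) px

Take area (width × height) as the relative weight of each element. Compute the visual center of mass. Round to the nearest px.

(1043, 162)

Areas → weights: filter bar 459·272 = 124848, KPI card 400·160 = 64000, donut chart 599·134 = 80266; Σw = 269114.
x-moment: 124848·1176 + 64000·942 + 80266·917 = 280713170; centroid 280713170/269114 ≈ 1043.10.
y-moment: 124848·227 + 64000·111 + 80266·100 = 43471096; centroid 43471096/269114 ≈ 161.53.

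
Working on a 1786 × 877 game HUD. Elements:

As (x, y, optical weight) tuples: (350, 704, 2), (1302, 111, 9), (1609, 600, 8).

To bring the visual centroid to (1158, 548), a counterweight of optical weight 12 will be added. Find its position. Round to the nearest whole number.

(884, 815)

With the counterweight, Σw becomes 2 + 9 + 8 + 12 = 31.
Along x: (25290 + 12·x) / 31 = 1158 (existing moment 2·350 + 9·1302 + 8·1609 = 25290) ⇒ x = (35898 − 25290) / 12 ≈ 884.00.
Along y: (7207 + 12·y) / 31 = 548 (existing moment 2·704 + 9·111 + 8·600 = 7207) ⇒ y = (16988 − 7207) / 12 ≈ 815.08.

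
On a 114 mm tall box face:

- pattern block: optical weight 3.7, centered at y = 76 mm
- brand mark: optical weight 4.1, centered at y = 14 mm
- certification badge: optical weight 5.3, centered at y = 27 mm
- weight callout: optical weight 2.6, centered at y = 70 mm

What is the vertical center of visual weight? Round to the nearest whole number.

y ≈ 42

Total weight = 3.7 + 4.1 + 5.3 + 2.6 = 15.7.
y: (3.7·76 + 4.1·14 + 5.3·27 + 2.6·70) / 15.7 = 663.7 / 15.7 ≈ 42.27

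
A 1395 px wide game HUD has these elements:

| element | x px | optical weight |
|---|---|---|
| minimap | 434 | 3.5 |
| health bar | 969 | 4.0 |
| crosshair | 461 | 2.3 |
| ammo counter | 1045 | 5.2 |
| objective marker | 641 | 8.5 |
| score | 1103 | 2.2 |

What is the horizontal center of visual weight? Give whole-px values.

x ≈ 769

Weights sum to 3.5 + 4.0 + 2.3 + 5.2 + 8.5 + 2.2 = 25.7.
x: moment 19764.4 / weight 25.7 ≈ 769.04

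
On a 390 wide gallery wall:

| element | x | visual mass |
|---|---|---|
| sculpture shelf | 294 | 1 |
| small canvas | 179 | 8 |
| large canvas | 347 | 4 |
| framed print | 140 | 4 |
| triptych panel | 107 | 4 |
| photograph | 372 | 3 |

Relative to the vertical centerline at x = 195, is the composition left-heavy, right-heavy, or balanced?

right-heavy

Σw = 1 + 8 + 4 + 4 + 4 + 3 = 24.
Σw·x = 5218; x̄ = 5218/24 ≈ 217.42.
217.4 vs midline 195 → right-heavy.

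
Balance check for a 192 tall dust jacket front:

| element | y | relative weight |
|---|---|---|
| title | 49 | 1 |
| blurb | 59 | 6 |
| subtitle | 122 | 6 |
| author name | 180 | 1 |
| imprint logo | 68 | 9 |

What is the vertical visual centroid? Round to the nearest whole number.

y ≈ 84

Weights sum to 1 + 6 + 6 + 1 + 9 = 23.
y: (1·49 + 6·59 + 6·122 + 1·180 + 9·68) / 23 = 1927 / 23 ≈ 83.78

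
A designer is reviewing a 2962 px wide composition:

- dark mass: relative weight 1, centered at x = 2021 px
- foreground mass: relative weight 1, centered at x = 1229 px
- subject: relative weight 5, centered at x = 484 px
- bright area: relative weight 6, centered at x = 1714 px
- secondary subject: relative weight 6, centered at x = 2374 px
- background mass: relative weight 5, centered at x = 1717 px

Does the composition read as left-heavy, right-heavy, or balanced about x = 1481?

Total weight = 1 + 1 + 5 + 6 + 6 + 5 = 24.
Σw·x = 38783; x̄ = 38783/24 ≈ 1615.96.
1616.0 lies right of the midline 1481, so the layout is right-heavy.

right-heavy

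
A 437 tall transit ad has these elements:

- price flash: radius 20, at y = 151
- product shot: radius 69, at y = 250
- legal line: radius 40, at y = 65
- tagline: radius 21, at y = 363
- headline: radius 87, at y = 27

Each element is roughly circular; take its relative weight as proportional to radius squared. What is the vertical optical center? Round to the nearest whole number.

y ≈ 116

r² weights: price flash 20² = 400, product shot 69² = 4761, legal line 40² = 1600, tagline 21² = 441, headline 87² = 7569. Total = 14771.
Σw·y = 400·151 + 4761·250 + 1600·65 + 441·363 + 7569·27 = 1719096, so ȳ = 1719096/14771 ≈ 116.38.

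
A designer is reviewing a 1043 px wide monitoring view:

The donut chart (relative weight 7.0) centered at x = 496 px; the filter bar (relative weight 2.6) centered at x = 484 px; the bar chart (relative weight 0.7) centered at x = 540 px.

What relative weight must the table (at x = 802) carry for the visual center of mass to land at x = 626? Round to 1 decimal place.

w ≈ 7.6

Known weights sum to 7.0 + 2.6 + 0.7 = 10.3; their moment is 7.0·496 + 2.6·484 + 0.7·540 = 5108.4.
Balance at x = 626 requires (5108.4 + w·802) / (10.3 + w) = 626.
Rearranging, w·(802 − 626) = 626·10.3 − 5108.4 = 1339.4, so w ≈ 1339.4/176 = 7.61.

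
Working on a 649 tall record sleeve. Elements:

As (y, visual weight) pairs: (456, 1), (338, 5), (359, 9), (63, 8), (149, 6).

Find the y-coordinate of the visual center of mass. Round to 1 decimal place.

y ≈ 233.6

Weights sum to 1 + 5 + 9 + 8 + 6 = 29.
Σw·y = 1·456 + 5·338 + 9·359 + 8·63 + 6·149 = 6775, so ȳ = 6775/29 ≈ 233.62.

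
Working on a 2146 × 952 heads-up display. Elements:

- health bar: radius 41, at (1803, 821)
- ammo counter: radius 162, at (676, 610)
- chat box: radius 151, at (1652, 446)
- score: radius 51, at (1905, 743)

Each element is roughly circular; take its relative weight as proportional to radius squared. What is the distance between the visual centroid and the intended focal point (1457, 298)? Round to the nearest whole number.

Weights ∝ r²: health bar 41² = 1681, ammo counter 162² = 26244, chat box 151² = 22801, score 51² = 2601; Σw = 53327.
Σw·x = 1681·1803 + 26244·676 + 22801·1652 + 2601·1905 = 63393944, so x̄ = 63393944/53327 ≈ 1188.78.
Σw·y = 1681·821 + 26244·610 + 22801·446 + 2601·743 = 29490730, so ȳ = 29490730/53327 ≈ 553.02.
Relative to (1457, 298): Δ = (-268.22, 255.02); |Δ| = √(-268.22² + 255.02²) ≈ 370.10.

≈ 370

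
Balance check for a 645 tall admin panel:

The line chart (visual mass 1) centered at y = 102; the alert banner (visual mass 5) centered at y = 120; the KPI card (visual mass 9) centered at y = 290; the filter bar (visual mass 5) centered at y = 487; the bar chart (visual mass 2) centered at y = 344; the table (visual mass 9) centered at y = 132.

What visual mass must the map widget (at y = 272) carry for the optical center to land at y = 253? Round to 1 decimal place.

Fixed elements: Σw = 1 + 5 + 9 + 5 + 2 + 9 = 31, Σw·y = 1·102 + 5·120 + 9·290 + 5·487 + 2·344 + 9·132 = 7623.
Set Σw·y/Σw = 253: (7623 + 272w) = 253·(31 + w).
Rearranging, w·(272 − 253) = 253·31 − 7623 = 220, so w ≈ 220/19 = 11.58.

w ≈ 11.6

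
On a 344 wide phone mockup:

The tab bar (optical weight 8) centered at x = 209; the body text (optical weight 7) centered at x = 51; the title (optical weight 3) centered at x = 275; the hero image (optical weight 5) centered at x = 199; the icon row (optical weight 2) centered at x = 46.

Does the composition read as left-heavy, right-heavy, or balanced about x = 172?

Total weight = 8 + 7 + 3 + 5 + 2 = 25.
x: (8·209 + 7·51 + 3·275 + 5·199 + 2·46) / 25 = 3941 / 25 ≈ 157.64
Since 157.6 is left of 172, the composition reads left-heavy.

left-heavy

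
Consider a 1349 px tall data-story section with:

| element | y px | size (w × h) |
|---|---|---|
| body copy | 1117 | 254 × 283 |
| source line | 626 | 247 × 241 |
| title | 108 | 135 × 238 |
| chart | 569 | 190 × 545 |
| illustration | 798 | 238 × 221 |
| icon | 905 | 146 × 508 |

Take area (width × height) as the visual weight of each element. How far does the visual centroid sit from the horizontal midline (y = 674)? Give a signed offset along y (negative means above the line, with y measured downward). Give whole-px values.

≈ 60 px

Areas: body copy 254·283 = 71882, source line 247·241 = 59527, title 135·238 = 32130, chart 190·545 = 103550, illustration 238·221 = 52598, icon 146·508 = 74168. Total weight = 393855.
y: moment 289041330 / weight 393855 ≈ 733.88
Offset from y = 674: 733.88 − 674 ≈ 59.88.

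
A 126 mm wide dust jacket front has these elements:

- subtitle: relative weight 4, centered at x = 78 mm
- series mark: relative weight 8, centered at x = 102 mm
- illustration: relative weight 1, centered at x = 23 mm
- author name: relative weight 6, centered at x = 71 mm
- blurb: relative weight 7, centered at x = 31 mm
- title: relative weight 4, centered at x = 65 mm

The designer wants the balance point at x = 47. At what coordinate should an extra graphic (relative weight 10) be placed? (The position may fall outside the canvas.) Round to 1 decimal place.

x ≈ -17.4

With the extra graphic, Σw becomes 4 + 8 + 1 + 6 + 7 + 4 + 10 = 40.
x: target moment 40×47 = 1880; current 4·78 + 8·102 + 1·23 + 6·71 + 7·31 + 4·65 = 2054; the extra graphic supplies -174, so x = -174/10 ≈ -17.40.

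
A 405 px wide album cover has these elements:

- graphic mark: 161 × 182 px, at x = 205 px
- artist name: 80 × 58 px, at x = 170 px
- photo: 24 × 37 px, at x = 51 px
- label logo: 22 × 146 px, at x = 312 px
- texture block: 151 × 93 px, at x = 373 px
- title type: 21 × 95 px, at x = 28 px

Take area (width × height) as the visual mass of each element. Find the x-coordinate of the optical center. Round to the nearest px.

Areas: graphic mark 161·182 = 29302, artist name 80·58 = 4640, photo 24·37 = 888, label logo 22·146 = 3212, texture block 151·93 = 14043, title type 21·95 = 1995. Total weight = 54080.
x: moment 13137041 / weight 54080 ≈ 242.92

x ≈ 243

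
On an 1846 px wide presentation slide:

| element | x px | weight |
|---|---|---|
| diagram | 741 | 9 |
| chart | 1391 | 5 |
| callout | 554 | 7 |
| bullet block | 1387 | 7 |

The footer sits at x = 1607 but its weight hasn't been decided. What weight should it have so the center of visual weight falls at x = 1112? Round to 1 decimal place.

Fixed elements: Σw = 9 + 5 + 7 + 7 = 28, Σw·x = 9·741 + 5·1391 + 7·554 + 7·1387 = 27211.
Balance at x = 1112 requires (27211 + w·1607) / (28 + w) = 1112.
Rearranging, w·(1607 − 1112) = 1112·28 − 27211 = 3925, so w ≈ 3925/495 = 7.93.

w ≈ 7.9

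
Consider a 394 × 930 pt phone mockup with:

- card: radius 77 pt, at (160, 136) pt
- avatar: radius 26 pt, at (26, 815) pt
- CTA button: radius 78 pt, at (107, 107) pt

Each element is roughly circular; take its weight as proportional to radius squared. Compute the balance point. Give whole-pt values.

Weights ∝ r²: card 77² = 5929, avatar 26² = 676, CTA button 78² = 6084; Σw = 12689.
Σw·x = 5929·160 + 676·26 + 6084·107 = 1617204, so x̄ = 1617204/12689 ≈ 127.45.
Σw·y = 5929·136 + 676·815 + 6084·107 = 2008272, so ȳ = 2008272/12689 ≈ 158.27.

(127, 158)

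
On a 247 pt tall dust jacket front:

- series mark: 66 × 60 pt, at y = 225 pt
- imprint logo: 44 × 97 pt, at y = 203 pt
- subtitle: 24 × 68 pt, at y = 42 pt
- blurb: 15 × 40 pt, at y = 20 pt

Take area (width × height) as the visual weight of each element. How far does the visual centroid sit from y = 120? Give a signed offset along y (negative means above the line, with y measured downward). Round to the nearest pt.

Taking area as weight: series mark 66·60 = 3960, imprint logo 44·97 = 4268, subtitle 24·68 = 1632, blurb 15·40 = 600. Sum 10460.
Σw·y = 3960·225 + 4268·203 + 1632·42 + 600·20 = 1837948, so ȳ = 1837948/10460 ≈ 175.71.
Against y = 120, that's 175.71 − 120 = 55.71.

≈ 56 pt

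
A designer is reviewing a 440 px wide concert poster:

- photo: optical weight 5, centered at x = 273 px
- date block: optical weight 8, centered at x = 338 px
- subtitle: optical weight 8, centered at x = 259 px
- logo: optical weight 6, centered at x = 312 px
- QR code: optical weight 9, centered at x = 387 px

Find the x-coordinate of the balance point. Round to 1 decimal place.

Weights sum to 5 + 8 + 8 + 6 + 9 = 36.
x-moment: 5·273 + 8·338 + 8·259 + 6·312 + 9·387 = 11496; centroid 11496/36 ≈ 319.33.

x ≈ 319.3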